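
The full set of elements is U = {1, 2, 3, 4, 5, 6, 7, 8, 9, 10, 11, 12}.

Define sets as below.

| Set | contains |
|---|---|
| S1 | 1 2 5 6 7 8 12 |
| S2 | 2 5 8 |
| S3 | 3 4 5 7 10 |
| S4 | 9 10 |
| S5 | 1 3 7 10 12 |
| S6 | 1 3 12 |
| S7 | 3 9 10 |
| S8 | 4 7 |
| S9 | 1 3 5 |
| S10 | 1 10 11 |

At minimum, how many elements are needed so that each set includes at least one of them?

4

H = {1, 4, 5, 9} meets every set (each contains at least one member of H), and |H| = 4.
The sets S2, S4, S6, S8 are pairwise disjoint, so any hitting set needs a separate element for each — at least 4. Hence 4 is optimal.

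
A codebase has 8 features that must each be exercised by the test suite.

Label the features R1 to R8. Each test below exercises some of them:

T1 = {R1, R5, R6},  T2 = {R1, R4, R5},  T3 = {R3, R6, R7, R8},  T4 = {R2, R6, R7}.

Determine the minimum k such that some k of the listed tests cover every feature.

3

T2 and T3 and T4 together: T2 ∪ T3 ∪ T4 = {R1, R2, R3, R4, R5, R6, R7, R8} — every feature is covered.
Only T4 contains R2, so T4 is forced; the remaining 5 features need at least 2 more tests (each remaining test adds at most 3) — so at least 3 tests are needed, and 3 is optimal.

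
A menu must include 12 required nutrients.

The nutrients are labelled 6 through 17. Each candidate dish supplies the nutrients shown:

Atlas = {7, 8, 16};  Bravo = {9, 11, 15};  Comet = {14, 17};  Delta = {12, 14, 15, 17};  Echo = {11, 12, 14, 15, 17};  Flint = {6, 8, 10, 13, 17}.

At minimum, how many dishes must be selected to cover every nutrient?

Atlas and Bravo and Echo and Flint together: Atlas ∪ Bravo ∪ Echo ∪ Flint = {6, 7, 8, 9, 10, 11, 12, 13, 14, 15, 16, 17} — every nutrient is covered.
No 3 of the 6 dishes cover everything (all 20 combinations miss at least one nutrient), so 4 is optimal.

4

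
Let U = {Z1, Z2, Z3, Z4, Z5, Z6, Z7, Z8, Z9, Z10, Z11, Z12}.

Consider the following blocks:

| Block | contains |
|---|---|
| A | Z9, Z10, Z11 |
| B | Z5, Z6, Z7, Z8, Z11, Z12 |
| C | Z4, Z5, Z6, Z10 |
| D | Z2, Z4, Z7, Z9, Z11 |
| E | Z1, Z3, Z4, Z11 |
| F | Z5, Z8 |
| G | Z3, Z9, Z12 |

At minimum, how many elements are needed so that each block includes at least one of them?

3

Take H = {Z4, Z8, Z9}. Each listed block contains at least one of these, so H is a hitting set of size 3.
No choice of 2 elements meets every block, so 3 is the minimum.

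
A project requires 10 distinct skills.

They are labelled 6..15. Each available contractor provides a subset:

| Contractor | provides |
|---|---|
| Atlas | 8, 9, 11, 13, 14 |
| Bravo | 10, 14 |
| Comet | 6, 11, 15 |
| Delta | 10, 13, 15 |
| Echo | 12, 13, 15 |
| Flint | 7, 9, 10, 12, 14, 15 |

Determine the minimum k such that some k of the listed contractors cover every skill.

3

Atlas and Comet and Flint together: Atlas ∪ Comet ∪ Flint = {6, 7, 8, 9, 10, 11, 12, 13, 14, 15} — every skill is covered.
Only Comet contains 6, so Comet is forced; the remaining 7 skills need at least 2 more contractors (each remaining contractor adds at most 5) — so at least 3 contractors are needed, and 3 is optimal.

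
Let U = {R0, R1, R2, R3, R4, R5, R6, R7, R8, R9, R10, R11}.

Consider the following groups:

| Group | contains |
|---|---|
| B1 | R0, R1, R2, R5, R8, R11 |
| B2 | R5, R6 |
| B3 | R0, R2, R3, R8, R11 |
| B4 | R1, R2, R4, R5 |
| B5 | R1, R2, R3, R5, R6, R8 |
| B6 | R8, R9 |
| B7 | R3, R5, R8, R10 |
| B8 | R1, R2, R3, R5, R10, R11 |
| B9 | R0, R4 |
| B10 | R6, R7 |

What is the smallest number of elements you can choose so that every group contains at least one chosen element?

4

H = {R0, R1, R6, R8} meets every group (each contains at least one member of H), and |H| = 4.
The groups B6, B8, B9, B10 are pairwise disjoint, so any hitting set needs a separate element for each — at least 4. Hence 4 is optimal.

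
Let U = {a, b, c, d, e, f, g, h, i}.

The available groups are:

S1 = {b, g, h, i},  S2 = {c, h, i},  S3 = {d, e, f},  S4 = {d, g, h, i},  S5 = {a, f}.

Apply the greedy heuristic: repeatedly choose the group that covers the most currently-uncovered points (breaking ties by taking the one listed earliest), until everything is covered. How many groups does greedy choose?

Greedy: pick S1 (covers 4 new) → pick S3 (covers 3 new) → pick S2 (covers 1 new) → pick S5 (covers 1 new). Total picks: 4.

4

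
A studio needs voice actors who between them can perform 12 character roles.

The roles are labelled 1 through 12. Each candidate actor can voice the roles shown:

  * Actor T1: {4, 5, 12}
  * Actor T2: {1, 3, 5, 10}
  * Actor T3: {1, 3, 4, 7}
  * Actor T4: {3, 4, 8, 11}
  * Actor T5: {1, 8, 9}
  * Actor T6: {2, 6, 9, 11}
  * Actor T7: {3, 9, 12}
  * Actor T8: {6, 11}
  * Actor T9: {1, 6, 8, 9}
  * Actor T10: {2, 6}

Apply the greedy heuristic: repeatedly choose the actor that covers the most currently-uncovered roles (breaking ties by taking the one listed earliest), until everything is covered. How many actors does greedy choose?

Greedy: pick T2 (covers 4 new) → pick T6 (covers 4 new) → pick T1 (covers 2 new) → pick T3 (covers 1 new) → pick T4 (covers 1 new). Total picks: 5.

5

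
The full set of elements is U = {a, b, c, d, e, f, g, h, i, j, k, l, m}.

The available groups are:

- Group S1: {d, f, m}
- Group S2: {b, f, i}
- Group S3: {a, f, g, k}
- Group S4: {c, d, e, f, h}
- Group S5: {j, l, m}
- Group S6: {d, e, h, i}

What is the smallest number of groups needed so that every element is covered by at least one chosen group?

S2 and S3 and S4 and S5 together: S2 ∪ S3 ∪ S4 ∪ S5 = {a, b, c, d, e, f, g, h, i, j, k, l, m} — every element is covered.
Only S3 contains a, so S3 is forced; the remaining 9 elements need at least 3 more groups (each remaining group adds at most 4) — so at least 4 groups are needed, and 4 is optimal.

4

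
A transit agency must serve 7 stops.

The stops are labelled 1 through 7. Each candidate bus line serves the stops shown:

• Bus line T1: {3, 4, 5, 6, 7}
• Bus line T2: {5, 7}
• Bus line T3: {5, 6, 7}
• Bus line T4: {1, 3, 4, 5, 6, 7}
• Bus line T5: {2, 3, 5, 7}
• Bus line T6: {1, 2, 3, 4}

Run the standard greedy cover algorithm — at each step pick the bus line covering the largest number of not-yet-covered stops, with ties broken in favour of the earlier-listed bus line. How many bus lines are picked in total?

2

Greedy: pick T4 (covers 6 new) → pick T5 (covers 1 new). Total picks: 2.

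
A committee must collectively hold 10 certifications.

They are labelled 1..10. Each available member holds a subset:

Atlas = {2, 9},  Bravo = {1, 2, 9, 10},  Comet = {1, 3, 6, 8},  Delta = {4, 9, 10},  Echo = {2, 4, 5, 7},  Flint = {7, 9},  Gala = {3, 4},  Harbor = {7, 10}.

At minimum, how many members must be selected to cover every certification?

3

Comet and Delta and Echo together: Comet ∪ Delta ∪ Echo = {1, 2, 3, 4, 5, 6, 7, 8, 9, 10} — every certification is covered.
Each member has at most 4 certifications, and 2·4 = 8 < 10 — so at least 3 members are needed, and 3 is optimal.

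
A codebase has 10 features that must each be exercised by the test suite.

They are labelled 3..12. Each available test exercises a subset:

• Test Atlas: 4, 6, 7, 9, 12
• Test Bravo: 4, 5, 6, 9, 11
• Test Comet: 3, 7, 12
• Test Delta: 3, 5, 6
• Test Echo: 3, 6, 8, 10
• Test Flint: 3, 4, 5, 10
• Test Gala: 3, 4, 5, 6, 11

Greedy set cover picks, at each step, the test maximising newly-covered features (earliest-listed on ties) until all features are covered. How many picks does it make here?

Greedy: pick Atlas (covers 5 new) → pick Echo (covers 3 new) → pick Bravo (covers 2 new). Total picks: 3.

3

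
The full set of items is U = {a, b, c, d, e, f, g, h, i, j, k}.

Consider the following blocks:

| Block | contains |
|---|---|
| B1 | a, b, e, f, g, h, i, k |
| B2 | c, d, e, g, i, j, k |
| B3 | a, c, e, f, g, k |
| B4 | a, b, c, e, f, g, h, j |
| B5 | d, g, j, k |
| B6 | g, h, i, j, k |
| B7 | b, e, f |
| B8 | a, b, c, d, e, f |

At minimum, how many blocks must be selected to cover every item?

2

Take {B2, B4}. Their union is {a, b, c, d, e, f, g, h, i, j, k}, which is all 11 items.
No single block has all 11 items (the largest, B1, has 8), so 2 is optimal.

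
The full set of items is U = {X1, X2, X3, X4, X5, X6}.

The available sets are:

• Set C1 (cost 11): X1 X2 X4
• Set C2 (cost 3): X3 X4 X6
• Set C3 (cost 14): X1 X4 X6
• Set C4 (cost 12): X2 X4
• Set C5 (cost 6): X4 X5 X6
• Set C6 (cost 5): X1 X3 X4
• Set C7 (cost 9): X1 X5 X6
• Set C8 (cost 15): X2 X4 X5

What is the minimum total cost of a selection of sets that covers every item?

C1, C2, C5 together cover every item (C1 ∪ C2 ∪ C5 = {X1, X2, X3, X4, X5, X6}); total cost 11 + 3 + 6 = 20.
The greedy pick C2, C7, C1 costs 23; no covering selection beats 20.

20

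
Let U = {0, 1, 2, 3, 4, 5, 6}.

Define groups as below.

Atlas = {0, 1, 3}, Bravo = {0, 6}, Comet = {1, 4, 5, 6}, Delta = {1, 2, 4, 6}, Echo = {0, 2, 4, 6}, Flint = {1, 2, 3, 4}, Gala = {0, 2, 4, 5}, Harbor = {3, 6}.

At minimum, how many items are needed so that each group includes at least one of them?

Take H = {0, 1, 3}. Each listed group contains at least one of these, so H is a hitting set of size 3.
No choice of 2 items meets every group, so 3 is the minimum.

3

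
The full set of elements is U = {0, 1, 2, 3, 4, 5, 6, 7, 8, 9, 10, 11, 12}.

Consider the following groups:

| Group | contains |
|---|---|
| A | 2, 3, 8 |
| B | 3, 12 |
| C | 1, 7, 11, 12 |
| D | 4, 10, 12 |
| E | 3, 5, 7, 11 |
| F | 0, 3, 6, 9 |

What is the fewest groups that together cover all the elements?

A, C, D, E, and F cover everything between them: the union {0, 1, 2, 3, 4, 5, 6, 7, 8, 9, 10, 11, 12} is all of U.
No 4 of the 6 groups cover everything (all 15 combinations miss at least one element), so 5 is optimal.

5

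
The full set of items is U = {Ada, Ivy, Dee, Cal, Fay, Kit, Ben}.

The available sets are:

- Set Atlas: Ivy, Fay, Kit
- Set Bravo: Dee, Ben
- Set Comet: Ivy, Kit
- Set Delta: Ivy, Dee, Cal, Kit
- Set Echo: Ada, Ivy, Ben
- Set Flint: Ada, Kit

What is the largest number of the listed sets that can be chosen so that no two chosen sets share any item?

2

Bravo, Flint are pairwise disjoint (Bravo={Dee,Ben}; Flint={Ada,Kit}).
Every remaining set overlaps one of these, and no 3 of the listed sets are pairwise disjoint, so 2 is the maximum.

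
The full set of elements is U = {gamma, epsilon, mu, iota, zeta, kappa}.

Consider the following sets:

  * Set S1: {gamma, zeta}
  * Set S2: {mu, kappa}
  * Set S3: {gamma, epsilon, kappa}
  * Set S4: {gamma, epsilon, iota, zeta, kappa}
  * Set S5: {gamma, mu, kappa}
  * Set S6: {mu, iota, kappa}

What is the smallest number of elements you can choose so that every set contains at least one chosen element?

2

H = {gamma, kappa} meets every set (each contains at least one member of H), and |H| = 2.
The sets S1, S2 are pairwise disjoint, so any hitting set needs a separate element for each — at least 2. Hence 2 is optimal.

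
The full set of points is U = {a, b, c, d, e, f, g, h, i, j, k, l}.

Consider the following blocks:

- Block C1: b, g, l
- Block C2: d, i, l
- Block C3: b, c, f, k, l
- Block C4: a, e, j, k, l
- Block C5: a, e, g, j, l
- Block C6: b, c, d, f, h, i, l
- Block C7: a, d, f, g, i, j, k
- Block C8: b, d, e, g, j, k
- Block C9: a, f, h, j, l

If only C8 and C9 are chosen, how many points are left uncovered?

2

Union of C8, C9 = {a, b, d, e, f, g, h, j, k, l}.
Not covered: c, i — 2 points.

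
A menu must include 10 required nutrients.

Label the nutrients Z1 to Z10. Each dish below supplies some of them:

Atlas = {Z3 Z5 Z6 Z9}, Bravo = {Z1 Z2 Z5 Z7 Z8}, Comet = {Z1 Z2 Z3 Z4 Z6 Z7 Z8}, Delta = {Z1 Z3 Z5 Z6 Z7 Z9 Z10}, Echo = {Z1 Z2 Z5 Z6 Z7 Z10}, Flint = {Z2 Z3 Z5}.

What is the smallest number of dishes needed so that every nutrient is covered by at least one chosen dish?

Comet and Delta together: Comet ∪ Delta = {Z1, Z2, Z3, Z4, Z5, Z6, Z7, Z8, Z9, Z10} — every nutrient is covered.
No single dish has all 10 nutrients (the largest, Comet, has 7), so 2 is optimal.

2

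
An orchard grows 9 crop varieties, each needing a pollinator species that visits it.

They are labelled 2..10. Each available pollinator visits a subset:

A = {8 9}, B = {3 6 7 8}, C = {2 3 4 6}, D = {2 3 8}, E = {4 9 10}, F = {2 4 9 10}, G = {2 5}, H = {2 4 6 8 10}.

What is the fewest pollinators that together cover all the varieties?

3

Take {B, E, G}. Their union is {2, 3, 4, 5, 6, 7, 8, 9, 10}, which is all 9 varieties.
Only G contains 5, so G is forced; the remaining 7 varieties need at least 2 more pollinators (each remaining pollinator adds at most 4) — so at least 3 pollinators are needed, and 3 is optimal.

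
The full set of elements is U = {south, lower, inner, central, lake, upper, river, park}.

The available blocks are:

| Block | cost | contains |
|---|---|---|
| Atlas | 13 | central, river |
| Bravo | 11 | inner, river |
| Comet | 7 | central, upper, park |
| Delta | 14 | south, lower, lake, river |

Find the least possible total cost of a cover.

Bravo, Comet, Delta together cover every element (Bravo ∪ Comet ∪ Delta = {south, lower, inner, central, lake, upper, river, park}); total cost 11 + 7 + 14 = 32.
No covering selection has total cost below 32.

32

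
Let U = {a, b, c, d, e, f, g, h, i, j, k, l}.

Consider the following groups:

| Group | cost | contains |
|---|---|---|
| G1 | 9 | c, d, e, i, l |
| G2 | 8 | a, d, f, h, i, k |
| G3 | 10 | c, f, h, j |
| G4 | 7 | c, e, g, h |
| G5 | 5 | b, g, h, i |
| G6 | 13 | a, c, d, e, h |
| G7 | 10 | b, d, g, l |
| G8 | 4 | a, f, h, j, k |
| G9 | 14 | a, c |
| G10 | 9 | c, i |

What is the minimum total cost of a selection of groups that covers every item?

18

G1, G5, G8 together cover every item (G1 ∪ G5 ∪ G8 = {a, b, c, d, e, f, g, h, i, j, k, l}); total cost 9 + 5 + 4 = 18.
No covering selection has total cost below 18.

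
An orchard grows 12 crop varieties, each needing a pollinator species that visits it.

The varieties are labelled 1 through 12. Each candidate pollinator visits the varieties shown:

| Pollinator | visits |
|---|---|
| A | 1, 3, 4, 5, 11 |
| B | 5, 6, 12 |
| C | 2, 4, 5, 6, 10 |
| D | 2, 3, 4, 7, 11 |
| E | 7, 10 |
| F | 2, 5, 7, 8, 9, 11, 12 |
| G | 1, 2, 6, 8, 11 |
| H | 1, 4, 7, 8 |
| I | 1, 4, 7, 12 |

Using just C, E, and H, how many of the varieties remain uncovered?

4

Union of C, E, H = {1, 2, 4, 5, 6, 7, 8, 10}.
Not covered: 3, 9, 11, 12 — 4 varieties.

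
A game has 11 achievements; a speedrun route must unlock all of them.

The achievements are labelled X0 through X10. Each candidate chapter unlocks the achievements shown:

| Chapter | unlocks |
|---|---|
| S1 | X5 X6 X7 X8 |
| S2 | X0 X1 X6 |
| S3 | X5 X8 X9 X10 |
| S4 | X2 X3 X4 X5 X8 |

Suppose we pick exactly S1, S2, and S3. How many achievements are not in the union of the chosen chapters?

3

Union of S1, S2, S3 = {X0, X1, X5, X6, X7, X8, X9, X10}.
Not covered: X2, X3, X4 — 3 achievements.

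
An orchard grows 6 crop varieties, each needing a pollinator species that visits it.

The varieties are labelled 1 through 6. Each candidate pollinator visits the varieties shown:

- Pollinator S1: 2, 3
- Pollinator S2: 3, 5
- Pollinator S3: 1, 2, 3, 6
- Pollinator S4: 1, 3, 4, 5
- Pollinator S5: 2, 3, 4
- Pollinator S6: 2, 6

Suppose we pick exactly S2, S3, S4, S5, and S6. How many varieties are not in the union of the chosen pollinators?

Union of S2, S3, S4, S5, S6 = {1, 2, 3, 4, 5, 6} — that's every variety, so 0 are uncovered.

0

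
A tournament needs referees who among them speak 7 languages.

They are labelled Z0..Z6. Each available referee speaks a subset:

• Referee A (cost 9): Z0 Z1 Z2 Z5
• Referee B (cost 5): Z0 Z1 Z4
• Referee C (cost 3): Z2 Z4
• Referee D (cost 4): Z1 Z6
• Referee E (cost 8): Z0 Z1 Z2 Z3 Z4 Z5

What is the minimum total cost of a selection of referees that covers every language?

D, E together cover every language (D ∪ E = {Z0, Z1, Z2, Z3, Z4, Z5, Z6}); total cost 4 + 8 = 12.
No covering selection has total cost below 12.

12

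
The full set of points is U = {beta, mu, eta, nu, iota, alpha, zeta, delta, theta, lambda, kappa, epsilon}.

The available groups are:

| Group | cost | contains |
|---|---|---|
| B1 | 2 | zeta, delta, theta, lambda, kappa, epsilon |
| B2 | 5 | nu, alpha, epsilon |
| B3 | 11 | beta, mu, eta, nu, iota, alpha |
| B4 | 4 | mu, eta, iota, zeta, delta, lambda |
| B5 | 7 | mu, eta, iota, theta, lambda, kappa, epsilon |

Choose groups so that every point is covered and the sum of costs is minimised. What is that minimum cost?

13

B1, B3 together cover every point (B1 ∪ B3 = {beta, mu, eta, nu, iota, alpha, zeta, delta, theta, lambda, kappa, epsilon}); total cost 2 + 11 = 13.
The greedy pick B1, B4, B2, B3 costs 22; no covering selection beats 13.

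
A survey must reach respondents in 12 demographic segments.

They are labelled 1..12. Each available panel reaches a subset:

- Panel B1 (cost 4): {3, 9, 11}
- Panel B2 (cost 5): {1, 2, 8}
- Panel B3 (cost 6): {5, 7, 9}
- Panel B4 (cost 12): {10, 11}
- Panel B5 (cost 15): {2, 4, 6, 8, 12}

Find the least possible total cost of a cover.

B1, B2, B3, B4, B5 together cover every segment (B1 ∪ B2 ∪ B3 ∪ B4 ∪ B5 = {1, 2, 3, 4, 5, 6, 7, 8, 9, 10, 11, 12}); total cost 4 + 5 + 6 + 12 + 15 = 42.
No covering selection has total cost below 42.

42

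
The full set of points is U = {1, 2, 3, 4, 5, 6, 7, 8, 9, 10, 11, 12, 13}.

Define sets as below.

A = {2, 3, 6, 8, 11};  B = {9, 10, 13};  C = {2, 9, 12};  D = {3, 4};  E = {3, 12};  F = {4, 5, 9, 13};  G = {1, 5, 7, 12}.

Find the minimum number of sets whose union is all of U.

Take {A, B, D, G}. Their union is {1, 2, 3, 4, 5, 6, 7, 8, 9, 10, 11, 12, 13}, which is all 13 points.
No 3 of the 7 sets cover everything (all 35 combinations miss at least one point), so 4 is optimal.

4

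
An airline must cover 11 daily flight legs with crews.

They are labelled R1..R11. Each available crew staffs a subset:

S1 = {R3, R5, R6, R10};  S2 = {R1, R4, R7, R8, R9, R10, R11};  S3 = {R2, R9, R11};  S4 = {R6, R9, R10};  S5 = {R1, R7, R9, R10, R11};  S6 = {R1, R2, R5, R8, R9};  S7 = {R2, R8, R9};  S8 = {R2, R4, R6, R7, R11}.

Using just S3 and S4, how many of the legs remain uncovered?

Union of S3, S4 = {R2, R6, R9, R10, R11}.
Not covered: R1, R3, R4, R5, R7, R8 — 6 legs.

6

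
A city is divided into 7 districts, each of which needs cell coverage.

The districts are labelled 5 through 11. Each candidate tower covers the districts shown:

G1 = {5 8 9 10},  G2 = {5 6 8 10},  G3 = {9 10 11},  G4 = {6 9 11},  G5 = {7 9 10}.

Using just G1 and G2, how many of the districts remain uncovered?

2

Union of G1, G2 = {5, 6, 8, 9, 10}.
Not covered: 7, 11 — 2 districts.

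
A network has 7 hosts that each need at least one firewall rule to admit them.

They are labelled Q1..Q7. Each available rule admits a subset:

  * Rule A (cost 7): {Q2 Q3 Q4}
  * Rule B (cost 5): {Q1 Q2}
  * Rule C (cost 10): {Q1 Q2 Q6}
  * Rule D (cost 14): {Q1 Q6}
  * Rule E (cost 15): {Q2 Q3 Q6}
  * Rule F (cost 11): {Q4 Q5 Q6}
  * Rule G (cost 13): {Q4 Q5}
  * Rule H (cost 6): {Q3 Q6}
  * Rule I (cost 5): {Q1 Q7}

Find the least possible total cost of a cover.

23

A, F, I together cover every host (A ∪ F ∪ I = {Q1, Q2, Q3, Q4, Q5, Q6, Q7}); total cost 7 + 11 + 5 = 23.
No covering selection has total cost below 23.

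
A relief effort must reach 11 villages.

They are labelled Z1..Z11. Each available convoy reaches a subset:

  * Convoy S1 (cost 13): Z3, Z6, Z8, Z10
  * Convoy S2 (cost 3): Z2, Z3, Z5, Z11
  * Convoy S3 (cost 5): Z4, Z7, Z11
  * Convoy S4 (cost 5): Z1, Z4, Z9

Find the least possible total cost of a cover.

26

S1, S2, S3, S4 together cover every village (S1 ∪ S2 ∪ S3 ∪ S4 = {Z1, Z2, Z3, Z4, Z5, Z6, Z7, Z8, Z9, Z10, Z11}); total cost 13 + 3 + 5 + 5 = 26.
No covering selection has total cost below 26.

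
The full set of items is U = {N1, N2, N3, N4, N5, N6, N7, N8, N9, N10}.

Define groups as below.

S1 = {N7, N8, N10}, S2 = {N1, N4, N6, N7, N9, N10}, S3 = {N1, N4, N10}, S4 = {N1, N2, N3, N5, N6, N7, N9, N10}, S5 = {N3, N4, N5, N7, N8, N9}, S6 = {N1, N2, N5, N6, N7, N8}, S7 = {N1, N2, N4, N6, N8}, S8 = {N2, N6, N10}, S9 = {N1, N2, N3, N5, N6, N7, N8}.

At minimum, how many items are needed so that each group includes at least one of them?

2

Take H = {N8, N10}. Each listed group contains at least one of these, so H is a hitting set of size 2.
The groups S5, S8 are pairwise disjoint, so any hitting set needs a separate item for each — at least 2. Hence 2 is optimal.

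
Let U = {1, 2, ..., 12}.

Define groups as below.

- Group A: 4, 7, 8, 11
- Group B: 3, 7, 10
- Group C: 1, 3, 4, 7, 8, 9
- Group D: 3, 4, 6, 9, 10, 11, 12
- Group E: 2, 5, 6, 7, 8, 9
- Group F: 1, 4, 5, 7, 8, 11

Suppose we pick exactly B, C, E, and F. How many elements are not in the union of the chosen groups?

1

Union of B, C, E, F = {1, 2, 3, 4, 5, 6, 7, 8, 9, 10, 11}.
Not covered: 12 — 1 element.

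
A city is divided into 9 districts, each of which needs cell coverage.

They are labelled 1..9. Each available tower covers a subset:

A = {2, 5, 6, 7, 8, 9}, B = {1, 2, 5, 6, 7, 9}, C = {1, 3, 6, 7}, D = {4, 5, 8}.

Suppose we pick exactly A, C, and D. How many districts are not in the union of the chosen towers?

0

Union of A, C, D = {1, 2, 3, 4, 5, 6, 7, 8, 9} — that's every district, so 0 are uncovered.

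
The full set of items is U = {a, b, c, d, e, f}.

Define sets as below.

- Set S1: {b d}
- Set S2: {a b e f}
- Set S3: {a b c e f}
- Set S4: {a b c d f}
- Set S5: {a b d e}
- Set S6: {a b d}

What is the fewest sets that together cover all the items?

S3 and S6 together: S3 ∪ S6 = {a, b, c, d, e, f} — every item is covered.
No single set has all 6 items (the largest, S3, has 5), so 2 is optimal.

2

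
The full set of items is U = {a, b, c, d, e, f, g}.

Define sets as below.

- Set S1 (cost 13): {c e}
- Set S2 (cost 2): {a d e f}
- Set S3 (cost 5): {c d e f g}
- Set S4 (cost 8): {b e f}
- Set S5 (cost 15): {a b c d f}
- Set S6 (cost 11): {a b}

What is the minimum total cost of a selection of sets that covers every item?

15

S2, S3, S4 together cover every item (S2 ∪ S3 ∪ S4 = {a, b, c, d, e, f, g}); total cost 2 + 5 + 8 = 15.
No covering selection has total cost below 15.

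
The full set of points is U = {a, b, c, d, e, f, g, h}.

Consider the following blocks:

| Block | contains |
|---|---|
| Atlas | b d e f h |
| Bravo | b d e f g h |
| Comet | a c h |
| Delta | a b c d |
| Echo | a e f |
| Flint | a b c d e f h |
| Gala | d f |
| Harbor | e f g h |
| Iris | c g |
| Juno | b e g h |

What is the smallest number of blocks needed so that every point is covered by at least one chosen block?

2

Flint and Iris cover everything between them: the union {a, b, c, d, e, f, g, h} is all of U.
No single block has all 8 points (the largest, Flint, has 7), so 2 is optimal.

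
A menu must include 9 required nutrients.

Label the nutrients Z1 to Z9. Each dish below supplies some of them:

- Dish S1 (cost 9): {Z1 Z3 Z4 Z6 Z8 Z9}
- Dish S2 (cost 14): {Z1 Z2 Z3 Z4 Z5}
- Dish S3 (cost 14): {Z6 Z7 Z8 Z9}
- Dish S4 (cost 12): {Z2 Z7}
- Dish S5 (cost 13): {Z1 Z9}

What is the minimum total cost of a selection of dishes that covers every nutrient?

S2, S3 together cover every nutrient (S2 ∪ S3 = {Z1, Z2, Z3, Z4, Z5, Z6, Z7, Z8, Z9}); total cost 14 + 14 = 28.
The greedy pick S1, S4, S2 costs 35; no covering selection beats 28.

28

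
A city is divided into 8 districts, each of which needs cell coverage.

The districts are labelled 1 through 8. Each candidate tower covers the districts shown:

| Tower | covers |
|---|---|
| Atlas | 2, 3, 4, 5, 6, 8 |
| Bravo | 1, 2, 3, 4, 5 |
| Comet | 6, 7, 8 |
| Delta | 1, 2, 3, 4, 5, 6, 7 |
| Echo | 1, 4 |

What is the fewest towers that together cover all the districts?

Atlas and Delta together: Atlas ∪ Delta = {1, 2, 3, 4, 5, 6, 7, 8} — every district is covered.
No single tower has all 8 districts (the largest, Delta, has 7), so 2 is optimal.

2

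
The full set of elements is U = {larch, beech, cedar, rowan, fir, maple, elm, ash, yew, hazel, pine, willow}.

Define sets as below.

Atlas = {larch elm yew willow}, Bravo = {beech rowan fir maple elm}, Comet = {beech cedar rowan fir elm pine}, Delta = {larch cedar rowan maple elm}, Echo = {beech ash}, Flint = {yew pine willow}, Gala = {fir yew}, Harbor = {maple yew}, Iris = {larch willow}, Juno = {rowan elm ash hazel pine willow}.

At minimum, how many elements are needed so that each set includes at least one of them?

H = {larch, beech, yew, pine} meets every set (each contains at least one member of H), and |H| = 4.
No choice of 3 elements meets every set, so 4 is the minimum.

4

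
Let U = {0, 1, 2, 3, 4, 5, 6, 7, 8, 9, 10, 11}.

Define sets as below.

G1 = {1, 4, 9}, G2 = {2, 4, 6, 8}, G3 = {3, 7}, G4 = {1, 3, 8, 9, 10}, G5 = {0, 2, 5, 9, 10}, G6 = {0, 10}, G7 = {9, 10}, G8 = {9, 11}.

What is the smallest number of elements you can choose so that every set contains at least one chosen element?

The 4 elements {0, 2, 3, 9} hit every set.
The sets G2, G3, G6, G8 are pairwise disjoint, so any hitting set needs a separate element for each — at least 4. Hence 4 is optimal.

4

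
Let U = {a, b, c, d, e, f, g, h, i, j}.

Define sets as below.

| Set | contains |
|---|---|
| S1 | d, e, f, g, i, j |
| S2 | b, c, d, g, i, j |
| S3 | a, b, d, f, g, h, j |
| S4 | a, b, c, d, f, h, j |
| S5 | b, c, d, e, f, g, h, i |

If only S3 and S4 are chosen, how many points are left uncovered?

2

Union of S3, S4 = {a, b, c, d, f, g, h, j}.
Not covered: e, i — 2 points.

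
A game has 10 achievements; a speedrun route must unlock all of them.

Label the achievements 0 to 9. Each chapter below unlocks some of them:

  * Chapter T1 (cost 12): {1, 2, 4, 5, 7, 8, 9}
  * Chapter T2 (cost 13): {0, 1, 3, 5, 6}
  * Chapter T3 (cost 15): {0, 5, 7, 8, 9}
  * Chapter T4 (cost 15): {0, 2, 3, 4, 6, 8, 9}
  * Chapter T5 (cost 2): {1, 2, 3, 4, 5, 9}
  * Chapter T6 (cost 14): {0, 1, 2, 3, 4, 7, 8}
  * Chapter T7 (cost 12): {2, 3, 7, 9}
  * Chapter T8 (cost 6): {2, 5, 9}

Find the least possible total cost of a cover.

T1, T2 together cover every achievement (T1 ∪ T2 = {0, 1, 2, 3, 4, 5, 6, 7, 8, 9}); total cost 12 + 13 = 25.
The greedy pick T5, T6, T2 costs 29; no covering selection beats 25.

25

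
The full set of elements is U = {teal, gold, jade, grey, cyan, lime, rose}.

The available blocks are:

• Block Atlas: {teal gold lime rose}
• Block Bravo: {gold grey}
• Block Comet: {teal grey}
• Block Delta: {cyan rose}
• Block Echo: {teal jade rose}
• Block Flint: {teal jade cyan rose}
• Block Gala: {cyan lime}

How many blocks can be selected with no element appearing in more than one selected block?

Bravo, Echo, Gala are pairwise disjoint (Bravo={gold,grey}; Echo={teal,jade,rose}; Gala={cyan,lime}).
Every remaining block overlaps one of these, and no 4 of the listed blocks are pairwise disjoint, so 3 is the maximum.

3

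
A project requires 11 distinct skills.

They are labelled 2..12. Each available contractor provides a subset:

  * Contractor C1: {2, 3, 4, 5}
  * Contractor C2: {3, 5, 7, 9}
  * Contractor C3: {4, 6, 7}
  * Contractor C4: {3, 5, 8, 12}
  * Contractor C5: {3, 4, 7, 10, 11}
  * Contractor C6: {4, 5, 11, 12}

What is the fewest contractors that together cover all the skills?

C1 and C2 and C3 and C4 and C5 together: C1 ∪ C2 ∪ C3 ∪ C4 ∪ C5 = {2, 3, 4, 5, 6, 7, 8, 9, 10, 11, 12} — every skill is covered.
No 4 of the 6 contractors cover everything (all 15 combinations miss at least one skill), so 5 is optimal.

5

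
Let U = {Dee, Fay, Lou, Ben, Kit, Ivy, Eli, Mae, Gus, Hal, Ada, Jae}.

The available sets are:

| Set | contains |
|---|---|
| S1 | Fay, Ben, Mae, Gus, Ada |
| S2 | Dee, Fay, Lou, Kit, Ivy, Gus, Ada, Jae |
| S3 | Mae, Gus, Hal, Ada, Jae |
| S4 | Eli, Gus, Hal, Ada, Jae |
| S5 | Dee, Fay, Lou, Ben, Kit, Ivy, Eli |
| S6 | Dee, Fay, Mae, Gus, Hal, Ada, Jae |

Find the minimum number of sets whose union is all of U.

2

Take {S3, S5}. Their union is {Dee, Fay, Lou, Ben, Kit, Ivy, Eli, Mae, Gus, Hal, Ada, Jae}, which is all 12 items.
No single set has all 12 items (the largest, S2, has 8), so 2 is optimal.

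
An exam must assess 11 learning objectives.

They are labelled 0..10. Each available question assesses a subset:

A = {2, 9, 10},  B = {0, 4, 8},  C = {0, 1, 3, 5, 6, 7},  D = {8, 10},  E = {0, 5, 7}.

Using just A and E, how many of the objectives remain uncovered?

5

Union of A, E = {0, 2, 5, 7, 9, 10}.
Not covered: 1, 3, 4, 6, 8 — 5 objectives.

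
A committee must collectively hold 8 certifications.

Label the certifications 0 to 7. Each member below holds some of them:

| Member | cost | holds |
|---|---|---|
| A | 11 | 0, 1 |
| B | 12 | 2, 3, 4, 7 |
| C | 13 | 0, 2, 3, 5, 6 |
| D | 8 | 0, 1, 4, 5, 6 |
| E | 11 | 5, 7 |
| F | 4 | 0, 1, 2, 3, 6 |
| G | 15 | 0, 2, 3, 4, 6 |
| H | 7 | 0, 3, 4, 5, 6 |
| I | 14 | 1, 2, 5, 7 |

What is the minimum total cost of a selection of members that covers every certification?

B, D together cover every certification (B ∪ D = {0, 1, 2, 3, 4, 5, 6, 7}); total cost 12 + 8 = 20.
The greedy pick F, H, E costs 22; no covering selection beats 20.

20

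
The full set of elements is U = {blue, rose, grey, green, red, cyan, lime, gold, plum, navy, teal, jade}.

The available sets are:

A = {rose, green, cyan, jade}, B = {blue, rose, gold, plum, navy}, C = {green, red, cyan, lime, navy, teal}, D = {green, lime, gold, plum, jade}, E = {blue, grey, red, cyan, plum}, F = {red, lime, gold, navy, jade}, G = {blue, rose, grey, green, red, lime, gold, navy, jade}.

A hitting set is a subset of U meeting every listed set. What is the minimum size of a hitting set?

2

Take H = {cyan, gold}. Each listed set contains at least one of these, so H is a hitting set of size 2.
No single element lies in every set, so at least 2 are needed and 2 is optimal.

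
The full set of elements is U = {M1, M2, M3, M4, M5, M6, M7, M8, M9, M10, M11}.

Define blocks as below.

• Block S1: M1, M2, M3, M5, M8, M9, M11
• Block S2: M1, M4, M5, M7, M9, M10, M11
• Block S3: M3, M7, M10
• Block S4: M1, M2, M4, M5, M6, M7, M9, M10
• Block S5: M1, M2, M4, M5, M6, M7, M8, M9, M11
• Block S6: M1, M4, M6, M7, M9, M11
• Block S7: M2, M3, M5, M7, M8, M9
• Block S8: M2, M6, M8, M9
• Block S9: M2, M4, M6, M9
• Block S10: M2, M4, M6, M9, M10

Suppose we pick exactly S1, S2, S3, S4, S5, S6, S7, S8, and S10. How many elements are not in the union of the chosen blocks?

Union of S1, S2, S3, S4, S5, S6, S7, S8, S10 = {M1, M2, M3, M4, M5, M6, M7, M8, M9, M10, M11} — that's every element, so 0 are uncovered.

0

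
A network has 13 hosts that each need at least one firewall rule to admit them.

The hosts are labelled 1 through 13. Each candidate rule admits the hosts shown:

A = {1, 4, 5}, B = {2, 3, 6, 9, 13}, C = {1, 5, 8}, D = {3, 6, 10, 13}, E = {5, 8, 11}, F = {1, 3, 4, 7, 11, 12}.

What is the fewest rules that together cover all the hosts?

Take {B, C, D, F}. Their union is {1, 2, 3, 4, 5, 6, 7, 8, 9, 10, 11, 12, 13}, which is all 13 hosts.
No 3 of the 6 rules cover everything (all 20 combinations miss at least one host), so 4 is optimal.

4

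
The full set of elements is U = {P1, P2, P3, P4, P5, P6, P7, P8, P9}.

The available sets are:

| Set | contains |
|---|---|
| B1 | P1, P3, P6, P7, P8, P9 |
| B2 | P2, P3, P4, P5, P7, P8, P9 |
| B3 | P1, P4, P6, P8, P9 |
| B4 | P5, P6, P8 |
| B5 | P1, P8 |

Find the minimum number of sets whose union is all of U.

B1 and B2 together: B1 ∪ B2 = {P1, P2, P3, P4, P5, P6, P7, P8, P9} — every element is covered.
No single set has all 9 elements (the largest, B2, has 7), so 2 is optimal.

2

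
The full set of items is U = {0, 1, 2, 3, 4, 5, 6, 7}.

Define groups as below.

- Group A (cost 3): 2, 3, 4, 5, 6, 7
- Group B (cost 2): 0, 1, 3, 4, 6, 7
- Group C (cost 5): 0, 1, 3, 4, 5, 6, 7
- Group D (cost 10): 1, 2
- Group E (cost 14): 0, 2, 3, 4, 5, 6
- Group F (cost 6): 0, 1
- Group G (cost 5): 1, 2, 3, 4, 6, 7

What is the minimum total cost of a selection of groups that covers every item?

A, B together cover every item (A ∪ B = {0, 1, 2, 3, 4, 5, 6, 7}); total cost 3 + 2 = 5.
No covering selection has total cost below 5.

5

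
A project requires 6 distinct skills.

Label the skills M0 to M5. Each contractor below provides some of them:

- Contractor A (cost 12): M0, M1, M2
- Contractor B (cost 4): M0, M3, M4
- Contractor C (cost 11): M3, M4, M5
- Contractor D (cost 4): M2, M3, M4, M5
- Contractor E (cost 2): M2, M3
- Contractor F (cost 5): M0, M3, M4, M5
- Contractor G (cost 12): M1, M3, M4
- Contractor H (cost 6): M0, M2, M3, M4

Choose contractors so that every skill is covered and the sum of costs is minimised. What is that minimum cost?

A, D together cover every skill (A ∪ D = {M0, M1, M2, M3, M4, M5}); total cost 12 + 4 = 16.
The greedy pick D, B, A costs 20; no covering selection beats 16.

16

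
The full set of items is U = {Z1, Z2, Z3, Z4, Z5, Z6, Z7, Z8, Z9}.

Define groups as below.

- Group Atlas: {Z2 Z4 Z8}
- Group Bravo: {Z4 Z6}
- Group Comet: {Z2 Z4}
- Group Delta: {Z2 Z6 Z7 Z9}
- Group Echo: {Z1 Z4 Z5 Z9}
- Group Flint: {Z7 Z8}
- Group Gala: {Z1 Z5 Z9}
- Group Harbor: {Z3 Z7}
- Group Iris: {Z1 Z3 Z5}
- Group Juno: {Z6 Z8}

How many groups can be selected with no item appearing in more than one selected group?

4

Comet, Gala, Harbor, Juno are pairwise disjoint (Comet={Z2,Z4}; Gala={Z1,Z5,Z9}; Harbor={Z3,Z7}; Juno={Z6,Z8}).
Every remaining group overlaps one of these, and no 5 of the listed groups are pairwise disjoint, so 4 is the maximum.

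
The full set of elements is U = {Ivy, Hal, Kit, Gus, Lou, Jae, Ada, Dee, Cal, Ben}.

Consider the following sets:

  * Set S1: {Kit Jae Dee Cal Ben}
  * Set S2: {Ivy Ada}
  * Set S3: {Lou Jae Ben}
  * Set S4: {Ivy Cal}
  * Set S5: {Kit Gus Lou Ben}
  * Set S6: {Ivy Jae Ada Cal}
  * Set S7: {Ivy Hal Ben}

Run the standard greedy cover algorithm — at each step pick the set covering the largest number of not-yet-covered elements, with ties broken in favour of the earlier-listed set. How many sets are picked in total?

4

Greedy: pick S1 (covers 5 new) → pick S2 (covers 2 new) → pick S5 (covers 2 new) → pick S7 (covers 1 new). Total picks: 4.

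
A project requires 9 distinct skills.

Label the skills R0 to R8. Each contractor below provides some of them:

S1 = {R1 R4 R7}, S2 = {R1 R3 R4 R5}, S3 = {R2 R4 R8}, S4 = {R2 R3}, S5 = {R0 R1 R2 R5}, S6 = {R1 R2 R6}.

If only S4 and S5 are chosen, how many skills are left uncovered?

4

Union of S4, S5 = {R0, R1, R2, R3, R5}.
Not covered: R4, R6, R7, R8 — 4 skills.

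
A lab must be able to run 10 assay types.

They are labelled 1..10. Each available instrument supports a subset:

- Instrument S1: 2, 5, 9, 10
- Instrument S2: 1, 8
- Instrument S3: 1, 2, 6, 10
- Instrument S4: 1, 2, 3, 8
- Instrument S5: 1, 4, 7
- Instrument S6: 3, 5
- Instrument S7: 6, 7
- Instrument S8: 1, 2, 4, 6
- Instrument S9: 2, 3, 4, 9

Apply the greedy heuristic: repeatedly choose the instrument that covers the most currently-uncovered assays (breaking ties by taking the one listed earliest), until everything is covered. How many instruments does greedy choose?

4

Greedy: pick S1 (covers 4 new) → pick S4 (covers 3 new) → pick S5 (covers 2 new) → pick S3 (covers 1 new). Total picks: 4.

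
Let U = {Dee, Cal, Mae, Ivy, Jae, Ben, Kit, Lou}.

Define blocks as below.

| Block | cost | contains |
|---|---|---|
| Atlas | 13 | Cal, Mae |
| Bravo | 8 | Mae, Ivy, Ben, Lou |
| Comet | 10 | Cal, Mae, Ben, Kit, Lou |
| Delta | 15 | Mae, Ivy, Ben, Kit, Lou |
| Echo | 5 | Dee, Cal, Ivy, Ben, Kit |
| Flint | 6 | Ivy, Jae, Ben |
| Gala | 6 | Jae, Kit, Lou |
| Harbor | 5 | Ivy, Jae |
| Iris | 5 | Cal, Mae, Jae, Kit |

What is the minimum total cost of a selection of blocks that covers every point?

16

Echo, Gala, Iris together cover every point (Echo ∪ Gala ∪ Iris = {Dee, Cal, Mae, Ivy, Jae, Ben, Kit, Lou}); total cost 5 + 6 + 5 = 16.
No covering selection has total cost below 16.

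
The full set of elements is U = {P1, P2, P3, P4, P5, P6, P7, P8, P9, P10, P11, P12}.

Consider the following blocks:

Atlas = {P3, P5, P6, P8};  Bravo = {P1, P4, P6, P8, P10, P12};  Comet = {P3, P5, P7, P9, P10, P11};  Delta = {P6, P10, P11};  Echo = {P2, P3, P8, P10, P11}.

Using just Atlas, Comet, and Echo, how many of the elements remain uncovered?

3

Union of Atlas, Comet, Echo = {P2, P3, P5, P6, P7, P8, P9, P10, P11}.
Not covered: P1, P4, P12 — 3 elements.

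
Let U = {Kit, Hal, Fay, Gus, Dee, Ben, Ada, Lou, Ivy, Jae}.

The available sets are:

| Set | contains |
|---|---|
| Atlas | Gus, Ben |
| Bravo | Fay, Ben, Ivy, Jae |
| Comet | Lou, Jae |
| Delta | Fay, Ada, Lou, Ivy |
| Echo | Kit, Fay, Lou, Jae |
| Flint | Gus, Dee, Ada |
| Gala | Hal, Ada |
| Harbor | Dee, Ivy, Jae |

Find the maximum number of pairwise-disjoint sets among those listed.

3

Atlas, Comet, Gala are pairwise disjoint (Atlas={Gus,Ben}; Comet={Lou,Jae}; Gala={Hal,Ada}).
Every remaining set overlaps one of these, and no 4 of the listed sets are pairwise disjoint, so 3 is the maximum.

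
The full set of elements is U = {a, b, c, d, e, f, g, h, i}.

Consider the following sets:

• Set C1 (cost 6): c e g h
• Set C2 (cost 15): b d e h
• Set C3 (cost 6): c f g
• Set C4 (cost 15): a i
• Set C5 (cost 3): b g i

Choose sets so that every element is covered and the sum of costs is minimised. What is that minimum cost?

C2, C3, C4 together cover every element (C2 ∪ C3 ∪ C4 = {a, b, c, d, e, f, g, h, i}); total cost 15 + 6 + 15 = 36.
The greedy pick C5, C1, C3, C2, C4 costs 45; no covering selection beats 36.

36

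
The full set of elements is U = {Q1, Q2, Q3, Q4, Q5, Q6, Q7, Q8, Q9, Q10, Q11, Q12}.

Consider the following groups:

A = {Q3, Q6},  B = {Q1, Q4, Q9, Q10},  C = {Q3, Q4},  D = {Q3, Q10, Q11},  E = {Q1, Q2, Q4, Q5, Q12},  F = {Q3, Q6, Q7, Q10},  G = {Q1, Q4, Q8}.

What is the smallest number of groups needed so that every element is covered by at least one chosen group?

5

B, D, E, F, and G cover everything between them: the union {Q1, Q2, Q3, Q4, Q5, Q6, Q7, Q8, Q9, Q10, Q11, Q12} is all of U.
No 4 of the 7 groups cover everything (all 35 combinations miss at least one element), so 5 is optimal.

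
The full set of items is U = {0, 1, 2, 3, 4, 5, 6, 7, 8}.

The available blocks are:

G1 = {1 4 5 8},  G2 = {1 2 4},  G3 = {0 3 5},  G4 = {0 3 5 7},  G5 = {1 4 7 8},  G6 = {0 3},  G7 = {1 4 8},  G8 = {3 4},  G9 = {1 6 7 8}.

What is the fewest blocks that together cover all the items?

3

G2 and G3 and G9 together: G2 ∪ G3 ∪ G9 = {0, 1, 2, 3, 4, 5, 6, 7, 8} — every item is covered.
Each block has at most 4 items, and 2·4 = 8 < 9 — so at least 3 blocks are needed, and 3 is optimal.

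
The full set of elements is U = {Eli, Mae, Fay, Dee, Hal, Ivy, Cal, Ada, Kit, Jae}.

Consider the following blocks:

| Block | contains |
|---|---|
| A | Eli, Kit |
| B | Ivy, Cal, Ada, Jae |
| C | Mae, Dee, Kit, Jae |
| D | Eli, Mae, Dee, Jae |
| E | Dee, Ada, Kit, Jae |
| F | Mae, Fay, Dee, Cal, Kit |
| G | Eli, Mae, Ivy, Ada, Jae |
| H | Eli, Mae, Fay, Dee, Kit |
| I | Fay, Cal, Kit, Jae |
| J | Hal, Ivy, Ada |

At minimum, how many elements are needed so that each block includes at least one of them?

The 3 elements {Eli, Ada, Kit} hit every block.
No choice of 2 elements meets every block, so 3 is the minimum.

3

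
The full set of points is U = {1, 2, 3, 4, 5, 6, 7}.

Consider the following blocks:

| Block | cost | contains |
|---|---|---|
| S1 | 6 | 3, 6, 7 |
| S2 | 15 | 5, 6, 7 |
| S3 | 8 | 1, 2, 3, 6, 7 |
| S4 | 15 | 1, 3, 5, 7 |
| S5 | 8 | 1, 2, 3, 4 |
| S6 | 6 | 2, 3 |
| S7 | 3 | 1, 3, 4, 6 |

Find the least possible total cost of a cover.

23

S2, S5 together cover every point (S2 ∪ S5 = {1, 2, 3, 4, 5, 6, 7}); total cost 15 + 8 = 23.
The greedy pick S7, S3, S2 costs 26; no covering selection beats 23.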